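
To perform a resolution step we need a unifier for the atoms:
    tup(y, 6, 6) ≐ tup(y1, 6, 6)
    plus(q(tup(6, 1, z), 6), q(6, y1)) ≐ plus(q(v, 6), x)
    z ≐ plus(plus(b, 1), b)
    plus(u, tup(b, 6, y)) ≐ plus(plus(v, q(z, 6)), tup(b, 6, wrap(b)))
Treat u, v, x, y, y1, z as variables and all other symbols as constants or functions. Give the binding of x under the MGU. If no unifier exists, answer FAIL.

q(6, wrap(b))

Decompose tup/3: y ≐ y1,  6 ≐ 6,  6 ≐ 6.
Bind y := y1; substituting into the one remaining equation that mentions y gives: plus(u, tup(b, 6, y1)) ≐ plus(plus(v, q(z, 6)), tup(b, 6, wrap(b))).
Delete trivial equation 6 ≐ 6.
Delete trivial equation 6 ≐ 6.
Decompose plus/2: q(tup(6, 1, z), 6) ≐ q(v, 6),  q(6, y1) ≐ x.
Decompose q/2: tup(6, 1, z) ≐ v,  6 ≐ 6.
Bind v := tup(6, 1, z); substituting into the one remaining equation that mentions v gives: plus(u, tup(b, 6, y1)) ≐ plus(plus(tup(6, 1, z), q(z, 6)), tup(b, 6, wrap(b))).
Delete trivial equation 6 ≐ 6.
Bind x := q(6, y1); no other remaining equation mentions x.
Bind z := plus(plus(b, 1), b); substituting into the remaining equation gives: plus(u, tup(b, 6, y1)) ≐ plus(plus(tup(6, 1, plus(plus(b, 1), b)), q(plus(plus(b, 1), b), 6)), tup(b, 6, wrap(b))). Substituting into the earlier binding gives v := tup(6, 1, plus(plus(b, 1), b)).
Decompose plus/2: u ≐ plus(tup(6, 1, plus(plus(b, 1), b)), q(plus(plus(b, 1), b), 6)),  tup(b, 6, y1) ≐ tup(b, 6, wrap(b)).
Bind u := plus(tup(6, 1, plus(plus(b, 1), b)), q(plus(plus(b, 1), b), 6)); no other remaining equation mentions u.
Decompose tup/3: b ≐ b,  6 ≐ 6,  y1 ≐ wrap(b).
Delete trivial equation b ≐ b.
Delete trivial equation 6 ≐ 6.
Bind y1 := wrap(b). Substituting into the earlier bindings gives y := wrap(b), x := q(6, wrap(b)).
MGU = { y -> wrap(b), v -> tup(6, 1, plus(plus(b, 1), b)), x -> q(6, wrap(b)), z -> plus(plus(b, 1), b), u -> plus(tup(6, 1, plus(plus(b, 1), b)), q(plus(plus(b, 1), b), 6)), y1 -> wrap(b) }, so x -> q(6, wrap(b)).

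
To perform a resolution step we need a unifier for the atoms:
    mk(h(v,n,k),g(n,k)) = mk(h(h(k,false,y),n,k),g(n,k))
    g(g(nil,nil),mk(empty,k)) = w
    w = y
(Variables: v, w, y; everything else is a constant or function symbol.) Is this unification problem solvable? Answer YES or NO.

Decompose mk/2: h(v,n,k) = h(h(k,false,y),n,k),  g(n,k) = g(n,k).
Decompose h/3: v = h(k,false,y),  n = n,  k = k.
Bind v := h(k,false,y); no other remaining equation mentions v.
Delete trivial equation n = n.
Delete trivial equation k = k.
Delete trivial equation g(n,k) = g(n,k).
Bind w := g(g(nil,nil),mk(empty,k)); substituting into the remaining equation gives: g(g(nil,nil),mk(empty,k)) = y.
Bind y := g(g(nil,nil),mk(empty,k)). Substituting into the earlier binding gives v := h(k,false,g(g(nil,nil),mk(empty,k))).
No equations remain and no clash or occurs-check failure arose, so a unifier exists.

YES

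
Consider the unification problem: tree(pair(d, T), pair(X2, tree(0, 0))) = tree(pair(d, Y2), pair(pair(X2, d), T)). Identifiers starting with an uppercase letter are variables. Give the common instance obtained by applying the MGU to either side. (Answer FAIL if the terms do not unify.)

FAIL

Decompose tree/2: pair(d, T) = pair(d, Y2),  pair(X2, tree(0, 0)) = pair(pair(X2, d), T).
Decompose pair/2: d = d,  T = Y2.
Delete trivial equation d = d.
Bind T := Y2; substituting into the remaining equation gives: pair(X2, tree(0, 0)) = pair(pair(X2, d), Y2).
Decompose pair/2: X2 = pair(X2, d),  tree(0, 0) = Y2.
Occurs check fails: X2 occurs in pair(X2, d); the equation X2 = pair(X2, d) has no finite solution.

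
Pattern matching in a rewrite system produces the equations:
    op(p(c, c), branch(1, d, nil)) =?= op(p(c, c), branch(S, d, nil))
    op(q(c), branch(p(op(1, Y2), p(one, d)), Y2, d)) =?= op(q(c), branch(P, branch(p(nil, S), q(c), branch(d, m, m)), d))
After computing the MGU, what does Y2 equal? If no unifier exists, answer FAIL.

Decompose op/2: p(c, c) =?= p(c, c),  branch(1, d, nil) =?= branch(S, d, nil).
Delete trivial equation p(c, c) =?= p(c, c).
Decompose branch/3: 1 =?= S,  d =?= d,  nil =?= nil.
Bind S := 1; substituting into the one remaining equation that mentions S gives: op(q(c), branch(p(op(1, Y2), p(one, d)), Y2, d)) =?= op(q(c), branch(P, branch(p(nil, 1), q(c), branch(d, m, m)), d)).
Delete trivial equation d =?= d.
Delete trivial equation nil =?= nil.
Decompose op/2: q(c) =?= q(c),  branch(p(op(1, Y2), p(one, d)), Y2, d) =?= branch(P, branch(p(nil, 1), q(c), branch(d, m, m)), d).
Delete trivial equation q(c) =?= q(c).
Decompose branch/3: p(op(1, Y2), p(one, d)) =?= P,  Y2 =?= branch(p(nil, 1), q(c), branch(d, m, m)),  d =?= d.
Bind P := p(op(1, Y2), p(one, d)); no other remaining equation mentions P.
Bind Y2 := branch(p(nil, 1), q(c), branch(d, m, m)); no other remaining equation mentions Y2. Substituting into the earlier binding gives P := p(op(1, branch(p(nil, 1), q(c), branch(d, m, m))), p(one, d)).
Delete trivial equation d =?= d.
MGU = { S ↦ 1, P ↦ p(op(1, branch(p(nil, 1), q(c), branch(d, m, m))), p(one, d)), Y2 ↦ branch(p(nil, 1), q(c), branch(d, m, m)) }, so Y2 ↦ branch(p(nil, 1), q(c), branch(d, m, m)).

branch(p(nil, 1), q(c), branch(d, m, m))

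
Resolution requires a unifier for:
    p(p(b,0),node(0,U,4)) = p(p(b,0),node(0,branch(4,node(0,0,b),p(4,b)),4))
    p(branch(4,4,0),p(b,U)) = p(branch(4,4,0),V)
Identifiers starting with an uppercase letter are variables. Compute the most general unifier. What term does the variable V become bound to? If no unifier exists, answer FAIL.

p(b,branch(4,node(0,0,b),p(4,b)))

Decompose p/2: p(b,0) = p(b,0),  node(0,U,4) = node(0,branch(4,node(0,0,b),p(4,b)),4).
Delete trivial equation p(b,0) = p(b,0).
Decompose node/3: 0 = 0,  U = branch(4,node(0,0,b),p(4,b)),  4 = 4.
Delete trivial equation 0 = 0.
Bind U := branch(4,node(0,0,b),p(4,b)); substituting into the one remaining equation that mentions U gives: p(branch(4,4,0),p(b,branch(4,node(0,0,b),p(4,b)))) = p(branch(4,4,0),V).
Delete trivial equation 4 = 4.
Decompose p/2: branch(4,4,0) = branch(4,4,0),  p(b,branch(4,node(0,0,b),p(4,b))) = V.
Delete trivial equation branch(4,4,0) = branch(4,4,0).
Bind V := p(b,branch(4,node(0,0,b),p(4,b))).
MGU = { U ↦ branch(4,node(0,0,b),p(4,b)), V ↦ p(b,branch(4,node(0,0,b),p(4,b))) }, so V ↦ p(b,branch(4,node(0,0,b),p(4,b))).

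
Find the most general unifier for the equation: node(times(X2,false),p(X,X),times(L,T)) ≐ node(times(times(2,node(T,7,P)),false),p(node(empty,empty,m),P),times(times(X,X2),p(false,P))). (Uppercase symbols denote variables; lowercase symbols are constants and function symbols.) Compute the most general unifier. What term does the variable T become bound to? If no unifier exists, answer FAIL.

p(false,node(empty,empty,m))

Decompose node/3: times(X2,false) ≐ times(times(2,node(T,7,P)),false),  p(X,X) ≐ p(node(empty,empty,m),P),  times(L,T) ≐ times(times(X,X2),p(false,P)).
Decompose times/2: X2 ≐ times(2,node(T,7,P)),  false ≐ false.
Bind X2 := times(2,node(T,7,P)); substituting into the one remaining equation that mentions X2 gives: times(L,T) ≐ times(times(X,times(2,node(T,7,P))),p(false,P)).
Delete trivial equation false ≐ false.
Decompose p/2: X ≐ node(empty,empty,m),  X ≐ P.
Bind X := node(empty,empty,m); substituting into the remaining equations gives: node(empty,empty,m) ≐ P,  times(L,T) ≐ times(times(node(empty,empty,m),times(2,node(T,7,P))),p(false,P)).
Bind P := node(empty,empty,m); substituting into the remaining equation gives: times(L,T) ≐ times(times(node(empty,empty,m),times(2,node(T,7,node(empty,empty,m)))),p(false,node(empty,empty,m))). Substituting into the earlier binding gives X2 := times(2,node(T,7,node(empty,empty,m))).
Decompose times/2: L ≐ times(node(empty,empty,m),times(2,node(T,7,node(empty,empty,m)))),  T ≐ p(false,node(empty,empty,m)).
Bind L := times(node(empty,empty,m),times(2,node(T,7,node(empty,empty,m)))); no other remaining equation mentions L.
Bind T := p(false,node(empty,empty,m)). Substituting into the earlier bindings gives X2 := times(2,node(p(false,node(empty,empty,m)),7,node(empty,empty,m))), L := times(node(empty,empty,m),times(2,node(p(false,node(empty,empty,m)),7,node(empty,empty,m)))).
MGU = { X2 -> times(2,node(p(false,node(empty,empty,m)),7,node(empty,empty,m))), X -> node(empty,empty,m), P -> node(empty,empty,m), L -> times(node(empty,empty,m),times(2,node(p(false,node(empty,empty,m)),7,node(empty,empty,m)))), T -> p(false,node(empty,empty,m)) }, so T -> p(false,node(empty,empty,m)).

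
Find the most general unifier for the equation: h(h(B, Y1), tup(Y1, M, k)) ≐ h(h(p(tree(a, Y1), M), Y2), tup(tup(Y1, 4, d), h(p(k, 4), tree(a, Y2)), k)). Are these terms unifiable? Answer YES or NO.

NO

Decompose h/2: h(B, Y1) ≐ h(p(tree(a, Y1), M), Y2),  tup(Y1, M, k) ≐ tup(tup(Y1, 4, d), h(p(k, 4), tree(a, Y2)), k).
Decompose h/2: B ≐ p(tree(a, Y1), M),  Y1 ≐ Y2.
Bind B := p(tree(a, Y1), M); no other remaining equation mentions B.
Bind Y1 := Y2; substituting into the remaining equation gives: tup(Y2, M, k) ≐ tup(tup(Y2, 4, d), h(p(k, 4), tree(a, Y2)), k). Substituting into the earlier binding gives B := p(tree(a, Y2), M).
Decompose tup/3: Y2 ≐ tup(Y2, 4, d),  M ≐ h(p(k, 4), tree(a, Y2)),  k ≐ k.
Occurs check fails: Y2 occurs in tup(Y2, 4, d); the equation Y2 ≐ tup(Y2, 4, d) has no finite solution.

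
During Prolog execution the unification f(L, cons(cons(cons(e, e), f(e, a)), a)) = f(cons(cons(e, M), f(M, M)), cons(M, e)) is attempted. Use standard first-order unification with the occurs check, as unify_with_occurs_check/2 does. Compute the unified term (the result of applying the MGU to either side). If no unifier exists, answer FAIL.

Decompose f/2: L = cons(cons(e, M), f(M, M)),  cons(cons(cons(e, e), f(e, a)), a) = cons(M, e).
Bind L := cons(cons(e, M), f(M, M)); no other remaining equation mentions L.
Decompose cons/2: cons(cons(e, e), f(e, a)) = M,  a = e.
Bind M := cons(cons(e, e), f(e, a)); no other remaining equation mentions M. Substituting into the earlier binding gives L := cons(cons(e, cons(cons(e, e), f(e, a))), f(cons(cons(e, e), f(e, a)), cons(cons(e, e), f(e, a)))).
Clash: constants a and e differ; no unifier exists.

FAIL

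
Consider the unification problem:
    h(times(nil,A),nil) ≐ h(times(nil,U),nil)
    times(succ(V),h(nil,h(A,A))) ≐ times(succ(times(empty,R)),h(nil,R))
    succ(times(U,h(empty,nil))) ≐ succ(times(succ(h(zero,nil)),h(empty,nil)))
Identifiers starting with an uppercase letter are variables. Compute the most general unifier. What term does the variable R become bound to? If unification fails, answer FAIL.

Decompose h/2: times(nil,A) ≐ times(nil,U),  nil ≐ nil.
Decompose times/2: nil ≐ nil,  A ≐ U.
Delete trivial equation nil ≐ nil.
Bind A := U; substituting into the one remaining equation that mentions A gives: times(succ(V),h(nil,h(U,U))) ≐ times(succ(times(empty,R)),h(nil,R)).
Delete trivial equation nil ≐ nil.
Decompose times/2: succ(V) ≐ succ(times(empty,R)),  h(nil,h(U,U)) ≐ h(nil,R).
Decompose succ/1: V ≐ times(empty,R).
Bind V := times(empty,R); no other remaining equation mentions V.
Decompose h/2: nil ≐ nil,  h(U,U) ≐ R.
Delete trivial equation nil ≐ nil.
Bind R := h(U,U); no other remaining equation mentions R. Substituting into the earlier binding gives V := times(empty,h(U,U)).
Decompose succ/1: times(U,h(empty,nil)) ≐ times(succ(h(zero,nil)),h(empty,nil)).
Decompose times/2: U ≐ succ(h(zero,nil)),  h(empty,nil) ≐ h(empty,nil).
Bind U := succ(h(zero,nil)); no other remaining equation mentions U. Substituting into the earlier bindings gives A := succ(h(zero,nil)), V := times(empty,h(succ(h(zero,nil)),succ(h(zero,nil)))), R := h(succ(h(zero,nil)),succ(h(zero,nil))).
Delete trivial equation h(empty,nil) ≐ h(empty,nil).
MGU = { A := succ(h(zero,nil)), V := times(empty,h(succ(h(zero,nil)),succ(h(zero,nil)))), R := h(succ(h(zero,nil)),succ(h(zero,nil))), U := succ(h(zero,nil)) }, so R := h(succ(h(zero,nil)),succ(h(zero,nil))).

h(succ(h(zero,nil)),succ(h(zero,nil)))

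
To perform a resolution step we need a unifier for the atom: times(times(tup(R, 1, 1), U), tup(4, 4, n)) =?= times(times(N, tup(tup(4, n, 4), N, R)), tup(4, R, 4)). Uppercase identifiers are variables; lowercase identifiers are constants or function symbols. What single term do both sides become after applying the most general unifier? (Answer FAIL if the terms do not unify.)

Decompose times/2: times(tup(R, 1, 1), U) =?= times(N, tup(tup(4, n, 4), N, R)),  tup(4, 4, n) =?= tup(4, R, 4).
Decompose times/2: tup(R, 1, 1) =?= N,  U =?= tup(tup(4, n, 4), N, R).
Bind N := tup(R, 1, 1); substituting into the one remaining equation that mentions N gives: U =?= tup(tup(4, n, 4), tup(R, 1, 1), R).
Bind U := tup(tup(4, n, 4), tup(R, 1, 1), R); no other remaining equation mentions U.
Decompose tup/3: 4 =?= 4,  4 =?= R,  n =?= 4.
Delete trivial equation 4 =?= 4.
Bind R := 4; no other remaining equation mentions R. Substituting into the earlier bindings gives N := tup(4, 1, 1), U := tup(tup(4, n, 4), tup(4, 1, 1), 4).
Clash: constants n and 4 differ; no unifier exists.

FAIL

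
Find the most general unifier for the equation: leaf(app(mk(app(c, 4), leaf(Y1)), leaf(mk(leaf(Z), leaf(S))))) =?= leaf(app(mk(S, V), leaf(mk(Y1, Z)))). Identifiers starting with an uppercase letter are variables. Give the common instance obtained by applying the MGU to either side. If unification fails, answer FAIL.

Decompose leaf/1: app(mk(app(c, 4), leaf(Y1)), leaf(mk(leaf(Z), leaf(S)))) =?= app(mk(S, V), leaf(mk(Y1, Z))).
Decompose app/2: mk(app(c, 4), leaf(Y1)) =?= mk(S, V),  leaf(mk(leaf(Z), leaf(S))) =?= leaf(mk(Y1, Z)).
Decompose mk/2: app(c, 4) =?= S,  leaf(Y1) =?= V.
Bind S := app(c, 4); substituting into the one remaining equation that mentions S gives: leaf(mk(leaf(Z), leaf(app(c, 4)))) =?= leaf(mk(Y1, Z)).
Bind V := leaf(Y1); no other remaining equation mentions V.
Decompose leaf/1: mk(leaf(Z), leaf(app(c, 4))) =?= mk(Y1, Z).
Decompose mk/2: leaf(Z) =?= Y1,  leaf(app(c, 4)) =?= Z.
Bind Y1 := leaf(Z); no other remaining equation mentions Y1. Substituting into the earlier binding gives V := leaf(leaf(Z)).
Bind Z := leaf(app(c, 4)). Substituting into the earlier bindings gives V := leaf(leaf(leaf(app(c, 4)))), Y1 := leaf(leaf(app(c, 4))).
Applying the MGU to either side gives leaf(app(mk(app(c, 4), leaf(leaf(leaf(app(c, 4))))), leaf(mk(leaf(leaf(app(c, 4))), leaf(app(c, 4)))))).

leaf(app(mk(app(c, 4), leaf(leaf(leaf(app(c, 4))))), leaf(mk(leaf(leaf(app(c, 4))), leaf(app(c, 4))))))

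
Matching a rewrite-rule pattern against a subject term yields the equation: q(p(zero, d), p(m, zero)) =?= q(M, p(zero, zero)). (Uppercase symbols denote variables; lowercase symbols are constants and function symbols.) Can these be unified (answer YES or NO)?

NO

Decompose q/2: p(zero, d) =?= M,  p(m, zero) =?= p(zero, zero).
Bind M := p(zero, d); no other remaining equation mentions M.
Decompose p/2: m =?= zero,  zero =?= zero.
Clash: constants m and zero differ; no unifier exists.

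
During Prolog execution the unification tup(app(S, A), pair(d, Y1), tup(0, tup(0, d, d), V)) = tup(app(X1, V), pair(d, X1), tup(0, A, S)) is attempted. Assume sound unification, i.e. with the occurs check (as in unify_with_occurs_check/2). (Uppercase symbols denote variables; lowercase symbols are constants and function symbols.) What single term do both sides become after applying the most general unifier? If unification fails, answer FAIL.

Decompose tup/3: app(S, A) = app(X1, V),  pair(d, Y1) = pair(d, X1),  tup(0, tup(0, d, d), V) = tup(0, A, S).
Decompose app/2: S = X1,  A = V.
Bind S := X1; substituting into the one remaining equation that mentions S gives: tup(0, tup(0, d, d), V) = tup(0, A, X1).
Bind A := V; substituting into the one remaining equation that mentions A gives: tup(0, tup(0, d, d), V) = tup(0, V, X1).
Decompose pair/2: d = d,  Y1 = X1.
Delete trivial equation d = d.
Bind Y1 := X1; no other remaining equation mentions Y1.
Decompose tup/3: 0 = 0,  tup(0, d, d) = V,  V = X1.
Delete trivial equation 0 = 0.
Bind V := tup(0, d, d); substituting into the remaining equation gives: tup(0, d, d) = X1. Substituting into the earlier binding gives A := tup(0, d, d).
Bind X1 := tup(0, d, d). Substituting into the earlier bindings gives S := tup(0, d, d), Y1 := tup(0, d, d).
Applying the MGU to either side gives tup(app(tup(0, d, d), tup(0, d, d)), pair(d, tup(0, d, d)), tup(0, tup(0, d, d), tup(0, d, d))).

tup(app(tup(0, d, d), tup(0, d, d)), pair(d, tup(0, d, d)), tup(0, tup(0, d, d), tup(0, d, d)))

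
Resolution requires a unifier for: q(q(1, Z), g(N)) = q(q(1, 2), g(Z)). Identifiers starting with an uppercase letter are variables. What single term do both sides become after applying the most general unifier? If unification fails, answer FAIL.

Decompose q/2: q(1, Z) = q(1, 2),  g(N) = g(Z).
Decompose q/2: 1 = 1,  Z = 2.
Delete trivial equation 1 = 1.
Bind Z := 2; substituting into the remaining equation gives: g(N) = g(2).
Decompose g/1: N = 2.
Bind N := 2.
Applying the MGU to either side gives q(q(1, 2), g(2)).

q(q(1, 2), g(2))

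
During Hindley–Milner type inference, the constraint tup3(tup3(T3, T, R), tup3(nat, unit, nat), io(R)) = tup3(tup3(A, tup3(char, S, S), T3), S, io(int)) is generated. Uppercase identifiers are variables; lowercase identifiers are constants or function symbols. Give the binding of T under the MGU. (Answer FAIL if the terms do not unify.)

tup3(char, tup3(nat, unit, nat), tup3(nat, unit, nat))

Decompose tup3/3: tup3(T3, T, R) = tup3(A, tup3(char, S, S), T3),  tup3(nat, unit, nat) = S,  io(R) = io(int).
Decompose tup3/3: T3 = A,  T = tup3(char, S, S),  R = T3.
Bind T3 := A; substituting into the one remaining equation that mentions T3 gives: R = A.
Bind T := tup3(char, S, S); no other remaining equation mentions T.
Bind R := A; substituting into the one remaining equation that mentions R gives: io(A) = io(int).
Bind S := tup3(nat, unit, nat); no other remaining equation mentions S. Substituting into the earlier binding gives T := tup3(char, tup3(nat, unit, nat), tup3(nat, unit, nat)).
Decompose io/1: A = int.
Bind A := int. Substituting into the earlier bindings gives T3 := int, R := int.
MGU = { T3 ↦ int, T ↦ tup3(char, tup3(nat, unit, nat), tup3(nat, unit, nat)), R ↦ int, S ↦ tup3(nat, unit, nat), A ↦ int }, so T ↦ tup3(char, tup3(nat, unit, nat), tup3(nat, unit, nat)).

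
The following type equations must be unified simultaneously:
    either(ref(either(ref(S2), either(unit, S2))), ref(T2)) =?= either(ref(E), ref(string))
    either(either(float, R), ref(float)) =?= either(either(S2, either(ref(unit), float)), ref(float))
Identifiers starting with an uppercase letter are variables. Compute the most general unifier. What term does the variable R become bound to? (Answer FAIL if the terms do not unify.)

Decompose either/2: ref(either(ref(S2), either(unit, S2))) =?= ref(E),  ref(T2) =?= ref(string).
Decompose ref/1: either(ref(S2), either(unit, S2)) =?= E.
Bind E := either(ref(S2), either(unit, S2)); no other remaining equation mentions E.
Decompose ref/1: T2 =?= string.
Bind T2 := string; no other remaining equation mentions T2.
Decompose either/2: either(float, R) =?= either(S2, either(ref(unit), float)),  ref(float) =?= ref(float).
Decompose either/2: float =?= S2,  R =?= either(ref(unit), float).
Bind S2 := float; no other remaining equation mentions S2. Substituting into the earlier binding gives E := either(ref(float), either(unit, float)).
Bind R := either(ref(unit), float); no other remaining equation mentions R.
Delete trivial equation ref(float) =?= ref(float).
MGU = { E := either(ref(float), either(unit, float)), T2 := string, S2 := float, R := either(ref(unit), float) }, so R := either(ref(unit), float).

either(ref(unit), float)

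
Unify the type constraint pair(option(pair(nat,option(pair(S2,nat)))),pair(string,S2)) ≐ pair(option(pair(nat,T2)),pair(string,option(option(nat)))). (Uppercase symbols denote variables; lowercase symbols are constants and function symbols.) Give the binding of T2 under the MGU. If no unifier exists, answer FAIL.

Decompose pair/2: option(pair(nat,option(pair(S2,nat)))) ≐ option(pair(nat,T2)),  pair(string,S2) ≐ pair(string,option(option(nat))).
Decompose option/1: pair(nat,option(pair(S2,nat))) ≐ pair(nat,T2).
Decompose pair/2: nat ≐ nat,  option(pair(S2,nat)) ≐ T2.
Delete trivial equation nat ≐ nat.
Bind T2 := option(pair(S2,nat)); no other remaining equation mentions T2.
Decompose pair/2: string ≐ string,  S2 ≐ option(option(nat)).
Delete trivial equation string ≐ string.
Bind S2 := option(option(nat)). Substituting into the earlier binding gives T2 := option(pair(option(option(nat)),nat)).
MGU = { T2 := option(pair(option(option(nat)),nat)), S2 := option(option(nat)) }, so T2 := option(pair(option(option(nat)),nat)).

option(pair(option(option(nat)),nat))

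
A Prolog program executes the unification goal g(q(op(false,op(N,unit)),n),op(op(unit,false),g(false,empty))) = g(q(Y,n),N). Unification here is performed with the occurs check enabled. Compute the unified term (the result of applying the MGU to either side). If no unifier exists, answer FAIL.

g(q(op(false,op(op(op(unit,false),g(false,empty)),unit)),n),op(op(unit,false),g(false,empty)))

Decompose g/2: q(op(false,op(N,unit)),n) = q(Y,n),  op(op(unit,false),g(false,empty)) = N.
Decompose q/2: op(false,op(N,unit)) = Y,  n = n.
Bind Y := op(false,op(N,unit)); no other remaining equation mentions Y.
Delete trivial equation n = n.
Bind N := op(op(unit,false),g(false,empty)). Substituting into the earlier binding gives Y := op(false,op(op(op(unit,false),g(false,empty)),unit)).
Applying the MGU to either side gives g(q(op(false,op(op(op(unit,false),g(false,empty)),unit)),n),op(op(unit,false),g(false,empty))).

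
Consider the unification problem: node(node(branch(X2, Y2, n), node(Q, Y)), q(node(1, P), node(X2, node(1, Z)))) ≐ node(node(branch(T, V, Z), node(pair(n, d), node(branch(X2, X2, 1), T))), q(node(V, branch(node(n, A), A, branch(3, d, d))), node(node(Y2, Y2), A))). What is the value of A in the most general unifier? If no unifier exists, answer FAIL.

Decompose node/2: node(branch(X2, Y2, n), node(Q, Y)) ≐ node(branch(T, V, Z), node(pair(n, d), node(branch(X2, X2, 1), T))),  q(node(1, P), node(X2, node(1, Z))) ≐ q(node(V, branch(node(n, A), A, branch(3, d, d))), node(node(Y2, Y2), A)).
Decompose node/2: branch(X2, Y2, n) ≐ branch(T, V, Z),  node(Q, Y) ≐ node(pair(n, d), node(branch(X2, X2, 1), T)).
Decompose branch/3: X2 ≐ T,  Y2 ≐ V,  n ≐ Z.
Bind X2 := T; substituting into the 2 remaining equations that mention X2 gives: node(Q, Y) ≐ node(pair(n, d), node(branch(T, T, 1), T)),  q(node(1, P), node(T, node(1, Z))) ≐ q(node(V, branch(node(n, A), A, branch(3, d, d))), node(node(Y2, Y2), A)).
Bind Y2 := V; substituting into the one remaining equation that mentions Y2 gives: q(node(1, P), node(T, node(1, Z))) ≐ q(node(V, branch(node(n, A), A, branch(3, d, d))), node(node(V, V), A)).
Bind Z := n; substituting into the one remaining equation that mentions Z gives: q(node(1, P), node(T, node(1, n))) ≐ q(node(V, branch(node(n, A), A, branch(3, d, d))), node(node(V, V), A)).
Decompose node/2: Q ≐ pair(n, d),  Y ≐ node(branch(T, T, 1), T).
Bind Q := pair(n, d); no other remaining equation mentions Q.
Bind Y := node(branch(T, T, 1), T); no other remaining equation mentions Y.
Decompose q/2: node(1, P) ≐ node(V, branch(node(n, A), A, branch(3, d, d))),  node(T, node(1, n)) ≐ node(node(V, V), A).
Decompose node/2: 1 ≐ V,  P ≐ branch(node(n, A), A, branch(3, d, d)).
Bind V := 1; substituting into the one remaining equation that mentions V gives: node(T, node(1, n)) ≐ node(node(1, 1), A). Substituting into the earlier binding gives Y2 := 1.
Bind P := branch(node(n, A), A, branch(3, d, d)); no other remaining equation mentions P.
Decompose node/2: T ≐ node(1, 1),  node(1, n) ≐ A.
Bind T := node(1, 1); no other remaining equation mentions T. Substituting into the earlier bindings gives X2 := node(1, 1), Y := node(branch(node(1, 1), node(1, 1), 1), node(1, 1)).
Bind A := node(1, n). Substituting into the earlier binding gives P := branch(node(n, node(1, n)), node(1, n), branch(3, d, d)).
MGU = { X2 ↦ node(1, 1), Y2 ↦ 1, Z ↦ n, Q ↦ pair(n, d), Y ↦ node(branch(node(1, 1), node(1, 1), 1), node(1, 1)), V ↦ 1, P ↦ branch(node(n, node(1, n)), node(1, n), branch(3, d, d)), T ↦ node(1, 1), A ↦ node(1, n) }, so A ↦ node(1, n).

node(1, n)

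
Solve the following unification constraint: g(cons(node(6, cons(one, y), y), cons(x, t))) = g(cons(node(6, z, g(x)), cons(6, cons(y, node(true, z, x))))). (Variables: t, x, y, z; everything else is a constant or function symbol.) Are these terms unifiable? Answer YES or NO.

YES

Decompose g/1: cons(node(6, cons(one, y), y), cons(x, t)) = cons(node(6, z, g(x)), cons(6, cons(y, node(true, z, x)))).
Decompose cons/2: node(6, cons(one, y), y) = node(6, z, g(x)),  cons(x, t) = cons(6, cons(y, node(true, z, x))).
Decompose node/3: 6 = 6,  cons(one, y) = z,  y = g(x).
Delete trivial equation 6 = 6.
Bind z := cons(one, y); substituting into the one remaining equation that mentions z gives: cons(x, t) = cons(6, cons(y, node(true, cons(one, y), x))).
Bind y := g(x); substituting into the remaining equation gives: cons(x, t) = cons(6, cons(g(x), node(true, cons(one, g(x)), x))). Substituting into the earlier binding gives z := cons(one, g(x)).
Decompose cons/2: x = 6,  t = cons(g(x), node(true, cons(one, g(x)), x)).
Bind x := 6; substituting into the remaining equation gives: t = cons(g(6), node(true, cons(one, g(6)), 6)). Substituting into the earlier bindings gives z := cons(one, g(6)), y := g(6).
Bind t := cons(g(6), node(true, cons(one, g(6)), 6)).
No equations remain and no clash or occurs-check failure arose, so a unifier exists.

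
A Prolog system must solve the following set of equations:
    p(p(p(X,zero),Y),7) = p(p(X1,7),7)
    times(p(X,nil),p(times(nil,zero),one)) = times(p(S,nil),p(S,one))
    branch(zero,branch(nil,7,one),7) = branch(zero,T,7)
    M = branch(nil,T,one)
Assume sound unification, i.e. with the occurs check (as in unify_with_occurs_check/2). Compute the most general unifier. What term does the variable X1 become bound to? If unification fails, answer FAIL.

p(times(nil,zero),zero)

Decompose p/2: p(p(X,zero),Y) = p(X1,7),  7 = 7.
Decompose p/2: p(X,zero) = X1,  Y = 7.
Bind X1 := p(X,zero); no other remaining equation mentions X1.
Bind Y := 7; no other remaining equation mentions Y.
Delete trivial equation 7 = 7.
Decompose times/2: p(X,nil) = p(S,nil),  p(times(nil,zero),one) = p(S,one).
Decompose p/2: X = S,  nil = nil.
Bind X := S; no other remaining equation mentions X. Substituting into the earlier binding gives X1 := p(S,zero).
Delete trivial equation nil = nil.
Decompose p/2: times(nil,zero) = S,  one = one.
Bind S := times(nil,zero); no other remaining equation mentions S. Substituting into the earlier bindings gives X1 := p(times(nil,zero),zero), X := times(nil,zero).
Delete trivial equation one = one.
Decompose branch/3: zero = zero,  branch(nil,7,one) = T,  7 = 7.
Delete trivial equation zero = zero.
Bind T := branch(nil,7,one); substituting into the one remaining equation that mentions T gives: M = branch(nil,branch(nil,7,one),one).
Delete trivial equation 7 = 7.
Bind M := branch(nil,branch(nil,7,one),one).
MGU = { X1 = p(times(nil,zero),zero), Y = 7, X = times(nil,zero), S = times(nil,zero), T = branch(nil,7,one), M = branch(nil,branch(nil,7,one),one) }, so X1 = p(times(nil,zero),zero).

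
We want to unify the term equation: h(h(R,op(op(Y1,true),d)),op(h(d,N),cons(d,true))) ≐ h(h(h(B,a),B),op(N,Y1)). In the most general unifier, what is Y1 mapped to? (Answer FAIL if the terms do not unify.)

Decompose h/2: h(R,op(op(Y1,true),d)) ≐ h(h(B,a),B),  op(h(d,N),cons(d,true)) ≐ op(N,Y1).
Decompose h/2: R ≐ h(B,a),  op(op(Y1,true),d) ≐ B.
Bind R := h(B,a); no other remaining equation mentions R.
Bind B := op(op(Y1,true),d); no other remaining equation mentions B. Substituting into the earlier binding gives R := h(op(op(Y1,true),d),a).
Decompose op/2: h(d,N) ≐ N,  cons(d,true) ≐ Y1.
Occurs check fails: N occurs in h(d,N); the equation N ≐ h(d,N) has no finite solution.

FAIL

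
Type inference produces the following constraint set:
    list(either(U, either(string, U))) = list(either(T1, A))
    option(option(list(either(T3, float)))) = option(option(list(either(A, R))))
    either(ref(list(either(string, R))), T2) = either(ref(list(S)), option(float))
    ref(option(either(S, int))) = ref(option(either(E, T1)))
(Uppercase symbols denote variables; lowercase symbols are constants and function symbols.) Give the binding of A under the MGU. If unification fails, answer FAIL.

either(string, int)

Decompose list/1: either(U, either(string, U)) = either(T1, A).
Decompose either/2: U = T1,  either(string, U) = A.
Bind U := T1; substituting into the one remaining equation that mentions U gives: either(string, T1) = A.
Bind A := either(string, T1); substituting into the one remaining equation that mentions A gives: option(option(list(either(T3, float)))) = option(option(list(either(either(string, T1), R)))).
Decompose option/1: option(list(either(T3, float))) = option(list(either(either(string, T1), R))).
Decompose option/1: list(either(T3, float)) = list(either(either(string, T1), R)).
Decompose list/1: either(T3, float) = either(either(string, T1), R).
Decompose either/2: T3 = either(string, T1),  float = R.
Bind T3 := either(string, T1); no other remaining equation mentions T3.
Bind R := float; substituting into the one remaining equation that mentions R gives: either(ref(list(either(string, float))), T2) = either(ref(list(S)), option(float)).
Decompose either/2: ref(list(either(string, float))) = ref(list(S)),  T2 = option(float).
Decompose ref/1: list(either(string, float)) = list(S).
Decompose list/1: either(string, float) = S.
Bind S := either(string, float); substituting into the one remaining equation that mentions S gives: ref(option(either(either(string, float), int))) = ref(option(either(E, T1))).
Bind T2 := option(float); no other remaining equation mentions T2.
Decompose ref/1: option(either(either(string, float), int)) = option(either(E, T1)).
Decompose option/1: either(either(string, float), int) = either(E, T1).
Decompose either/2: either(string, float) = E,  int = T1.
Bind E := either(string, float); no other remaining equation mentions E.
Bind T1 := int. Substituting into the earlier bindings gives U := int, A := either(string, int), T3 := either(string, int).
MGU = { U -> int, A -> either(string, int), T3 -> either(string, int), R -> float, S -> either(string, float), T2 -> option(float), E -> either(string, float), T1 -> int }, so A -> either(string, int).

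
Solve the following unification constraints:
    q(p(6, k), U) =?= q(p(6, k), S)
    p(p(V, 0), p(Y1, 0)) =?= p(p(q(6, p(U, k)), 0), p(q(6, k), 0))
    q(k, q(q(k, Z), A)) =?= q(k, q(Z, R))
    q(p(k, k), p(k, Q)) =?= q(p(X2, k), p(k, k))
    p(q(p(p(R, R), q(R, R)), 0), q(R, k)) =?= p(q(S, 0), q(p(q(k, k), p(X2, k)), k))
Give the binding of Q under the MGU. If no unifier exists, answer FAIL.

Decompose q/2: p(6, k) =?= p(6, k),  U =?= S.
Delete trivial equation p(6, k) =?= p(6, k).
Bind U := S; substituting into the one remaining equation that mentions U gives: p(p(V, 0), p(Y1, 0)) =?= p(p(q(6, p(S, k)), 0), p(q(6, k), 0)).
Decompose p/2: p(V, 0) =?= p(q(6, p(S, k)), 0),  p(Y1, 0) =?= p(q(6, k), 0).
Decompose p/2: V =?= q(6, p(S, k)),  0 =?= 0.
Bind V := q(6, p(S, k)); no other remaining equation mentions V.
Delete trivial equation 0 =?= 0.
Decompose p/2: Y1 =?= q(6, k),  0 =?= 0.
Bind Y1 := q(6, k); no other remaining equation mentions Y1.
Delete trivial equation 0 =?= 0.
Decompose q/2: k =?= k,  q(q(k, Z), A) =?= q(Z, R).
Delete trivial equation k =?= k.
Decompose q/2: q(k, Z) =?= Z,  A =?= R.
Occurs check fails: Z occurs in q(k, Z); the equation Z =?= q(k, Z) has no finite solution.

FAIL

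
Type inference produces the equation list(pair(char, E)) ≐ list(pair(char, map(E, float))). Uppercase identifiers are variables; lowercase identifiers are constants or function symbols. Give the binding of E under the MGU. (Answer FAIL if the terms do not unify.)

Decompose list/1: pair(char, E) ≐ pair(char, map(E, float)).
Decompose pair/2: char ≐ char,  E ≐ map(E, float).
Delete trivial equation char ≐ char.
Occurs check fails: E occurs in map(E, float); the equation E ≐ map(E, float) has no finite solution.

FAIL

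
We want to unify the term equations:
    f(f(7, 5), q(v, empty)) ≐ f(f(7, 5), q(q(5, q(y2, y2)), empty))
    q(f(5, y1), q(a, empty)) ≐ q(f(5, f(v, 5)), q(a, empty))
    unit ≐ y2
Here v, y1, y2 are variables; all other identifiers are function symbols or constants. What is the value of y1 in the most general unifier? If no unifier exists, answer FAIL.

f(q(5, q(unit, unit)), 5)

Decompose f/2: f(7, 5) ≐ f(7, 5),  q(v, empty) ≐ q(q(5, q(y2, y2)), empty).
Delete trivial equation f(7, 5) ≐ f(7, 5).
Decompose q/2: v ≐ q(5, q(y2, y2)),  empty ≐ empty.
Bind v := q(5, q(y2, y2)); substituting into the one remaining equation that mentions v gives: q(f(5, y1), q(a, empty)) ≐ q(f(5, f(q(5, q(y2, y2)), 5)), q(a, empty)).
Delete trivial equation empty ≐ empty.
Decompose q/2: f(5, y1) ≐ f(5, f(q(5, q(y2, y2)), 5)),  q(a, empty) ≐ q(a, empty).
Decompose f/2: 5 ≐ 5,  y1 ≐ f(q(5, q(y2, y2)), 5).
Delete trivial equation 5 ≐ 5.
Bind y1 := f(q(5, q(y2, y2)), 5); no other remaining equation mentions y1.
Delete trivial equation q(a, empty) ≐ q(a, empty).
Bind y2 := unit. Substituting into the earlier bindings gives v := q(5, q(unit, unit)), y1 := f(q(5, q(unit, unit)), 5).
MGU = { v -> q(5, q(unit, unit)), y1 -> f(q(5, q(unit, unit)), 5), y2 -> unit }, so y1 -> f(q(5, q(unit, unit)), 5).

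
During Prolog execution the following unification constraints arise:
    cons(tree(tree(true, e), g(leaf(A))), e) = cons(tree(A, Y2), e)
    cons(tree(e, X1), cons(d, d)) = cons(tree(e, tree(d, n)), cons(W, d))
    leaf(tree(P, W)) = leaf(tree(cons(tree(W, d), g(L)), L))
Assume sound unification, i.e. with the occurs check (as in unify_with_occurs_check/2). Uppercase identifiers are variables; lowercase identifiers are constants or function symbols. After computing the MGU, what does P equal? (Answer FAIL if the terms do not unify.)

cons(tree(d, d), g(d))

Decompose cons/2: tree(tree(true, e), g(leaf(A))) = tree(A, Y2),  e = e.
Decompose tree/2: tree(true, e) = A,  g(leaf(A)) = Y2.
Bind A := tree(true, e); substituting into the one remaining equation that mentions A gives: g(leaf(tree(true, e))) = Y2.
Bind Y2 := g(leaf(tree(true, e))); no other remaining equation mentions Y2.
Delete trivial equation e = e.
Decompose cons/2: tree(e, X1) = tree(e, tree(d, n)),  cons(d, d) = cons(W, d).
Decompose tree/2: e = e,  X1 = tree(d, n).
Delete trivial equation e = e.
Bind X1 := tree(d, n); no other remaining equation mentions X1.
Decompose cons/2: d = W,  d = d.
Bind W := d; substituting into the one remaining equation that mentions W gives: leaf(tree(P, d)) = leaf(tree(cons(tree(d, d), g(L)), L)).
Delete trivial equation d = d.
Decompose leaf/1: tree(P, d) = tree(cons(tree(d, d), g(L)), L).
Decompose tree/2: P = cons(tree(d, d), g(L)),  d = L.
Bind P := cons(tree(d, d), g(L)); no other remaining equation mentions P.
Bind L := d. Substituting into the earlier binding gives P := cons(tree(d, d), g(d)).
MGU = { A ↦ tree(true, e), Y2 ↦ g(leaf(tree(true, e))), X1 ↦ tree(d, n), W ↦ d, P ↦ cons(tree(d, d), g(d)), L ↦ d }, so P ↦ cons(tree(d, d), g(d)).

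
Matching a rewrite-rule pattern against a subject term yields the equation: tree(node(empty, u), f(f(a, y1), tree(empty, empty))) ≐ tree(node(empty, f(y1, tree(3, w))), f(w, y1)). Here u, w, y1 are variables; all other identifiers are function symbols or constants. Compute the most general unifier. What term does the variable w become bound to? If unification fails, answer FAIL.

f(a, tree(empty, empty))

Decompose tree/2: node(empty, u) ≐ node(empty, f(y1, tree(3, w))),  f(f(a, y1), tree(empty, empty)) ≐ f(w, y1).
Decompose node/2: empty ≐ empty,  u ≐ f(y1, tree(3, w)).
Delete trivial equation empty ≐ empty.
Bind u := f(y1, tree(3, w)); no other remaining equation mentions u.
Decompose f/2: f(a, y1) ≐ w,  tree(empty, empty) ≐ y1.
Bind w := f(a, y1); no other remaining equation mentions w. Substituting into the earlier binding gives u := f(y1, tree(3, f(a, y1))).
Bind y1 := tree(empty, empty). Substituting into the earlier bindings gives u := f(tree(empty, empty), tree(3, f(a, tree(empty, empty)))), w := f(a, tree(empty, empty)).
MGU = { u -> f(tree(empty, empty), tree(3, f(a, tree(empty, empty)))), w -> f(a, tree(empty, empty)), y1 -> tree(empty, empty) }, so w -> f(a, tree(empty, empty)).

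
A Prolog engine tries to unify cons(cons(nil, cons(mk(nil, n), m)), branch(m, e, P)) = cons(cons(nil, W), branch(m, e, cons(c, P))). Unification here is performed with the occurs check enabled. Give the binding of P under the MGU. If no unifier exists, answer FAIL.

Decompose cons/2: cons(nil, cons(mk(nil, n), m)) = cons(nil, W),  branch(m, e, P) = branch(m, e, cons(c, P)).
Decompose cons/2: nil = nil,  cons(mk(nil, n), m) = W.
Delete trivial equation nil = nil.
Bind W := cons(mk(nil, n), m); no other remaining equation mentions W.
Decompose branch/3: m = m,  e = e,  P = cons(c, P).
Delete trivial equation m = m.
Delete trivial equation e = e.
Occurs check fails: P occurs in cons(c, P); the equation P = cons(c, P) has no finite solution.

FAIL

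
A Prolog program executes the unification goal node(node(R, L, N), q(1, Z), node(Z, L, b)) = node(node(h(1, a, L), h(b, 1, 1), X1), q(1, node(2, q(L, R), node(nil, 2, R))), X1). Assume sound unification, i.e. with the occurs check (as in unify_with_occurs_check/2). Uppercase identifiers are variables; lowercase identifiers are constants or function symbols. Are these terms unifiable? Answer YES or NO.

YES

Decompose node/3: node(R, L, N) = node(h(1, a, L), h(b, 1, 1), X1),  q(1, Z) = q(1, node(2, q(L, R), node(nil, 2, R))),  node(Z, L, b) = X1.
Decompose node/3: R = h(1, a, L),  L = h(b, 1, 1),  N = X1.
Bind R := h(1, a, L); substituting into the one remaining equation that mentions R gives: q(1, Z) = q(1, node(2, q(L, h(1, a, L)), node(nil, 2, h(1, a, L)))).
Bind L := h(b, 1, 1); substituting into the 2 remaining equations that mention L gives: q(1, Z) = q(1, node(2, q(h(b, 1, 1), h(1, a, h(b, 1, 1))), node(nil, 2, h(1, a, h(b, 1, 1))))),  node(Z, h(b, 1, 1), b) = X1. Substituting into the earlier binding gives R := h(1, a, h(b, 1, 1)).
Bind N := X1; no other remaining equation mentions N.
Decompose q/2: 1 = 1,  Z = node(2, q(h(b, 1, 1), h(1, a, h(b, 1, 1))), node(nil, 2, h(1, a, h(b, 1, 1)))).
Delete trivial equation 1 = 1.
Bind Z := node(2, q(h(b, 1, 1), h(1, a, h(b, 1, 1))), node(nil, 2, h(1, a, h(b, 1, 1)))); substituting into the remaining equation gives: node(node(2, q(h(b, 1, 1), h(1, a, h(b, 1, 1))), node(nil, 2, h(1, a, h(b, 1, 1)))), h(b, 1, 1), b) = X1.
Bind X1 := node(node(2, q(h(b, 1, 1), h(1, a, h(b, 1, 1))), node(nil, 2, h(1, a, h(b, 1, 1)))), h(b, 1, 1), b). Substituting into the earlier binding gives N := node(node(2, q(h(b, 1, 1), h(1, a, h(b, 1, 1))), node(nil, 2, h(1, a, h(b, 1, 1)))), h(b, 1, 1), b).
No equations remain and no clash or occurs-check failure arose, so a unifier exists.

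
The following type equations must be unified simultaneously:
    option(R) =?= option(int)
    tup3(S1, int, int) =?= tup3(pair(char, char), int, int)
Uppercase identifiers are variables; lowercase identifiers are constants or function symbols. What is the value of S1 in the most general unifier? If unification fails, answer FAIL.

Decompose option/1: R =?= int.
Bind R := int; no other remaining equation mentions R.
Decompose tup3/3: S1 =?= pair(char, char),  int =?= int,  int =?= int.
Bind S1 := pair(char, char); no other remaining equation mentions S1.
Delete trivial equation int =?= int.
Delete trivial equation int =?= int.
MGU = { R -> int, S1 -> pair(char, char) }, so S1 -> pair(char, char).

pair(char, char)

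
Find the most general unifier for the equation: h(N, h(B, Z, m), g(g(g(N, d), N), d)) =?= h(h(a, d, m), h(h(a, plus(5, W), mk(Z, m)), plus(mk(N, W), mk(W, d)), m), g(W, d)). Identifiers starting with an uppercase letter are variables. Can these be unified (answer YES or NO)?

YES

Decompose h/3: N =?= h(a, d, m),  h(B, Z, m) =?= h(h(a, plus(5, W), mk(Z, m)), plus(mk(N, W), mk(W, d)), m),  g(g(g(N, d), N), d) =?= g(W, d).
Bind N := h(a, d, m); substituting into the remaining equations gives: h(B, Z, m) =?= h(h(a, plus(5, W), mk(Z, m)), plus(mk(h(a, d, m), W), mk(W, d)), m),  g(g(g(h(a, d, m), d), h(a, d, m)), d) =?= g(W, d).
Decompose h/3: B =?= h(a, plus(5, W), mk(Z, m)),  Z =?= plus(mk(h(a, d, m), W), mk(W, d)),  m =?= m.
Bind B := h(a, plus(5, W), mk(Z, m)); no other remaining equation mentions B.
Bind Z := plus(mk(h(a, d, m), W), mk(W, d)); no other remaining equation mentions Z. Substituting into the earlier binding gives B := h(a, plus(5, W), mk(plus(mk(h(a, d, m), W), mk(W, d)), m)).
Delete trivial equation m =?= m.
Decompose g/2: g(g(h(a, d, m), d), h(a, d, m)) =?= W,  d =?= d.
Bind W := g(g(h(a, d, m), d), h(a, d, m)); no other remaining equation mentions W. Substituting into the earlier bindings gives B := h(a, plus(5, g(g(h(a, d, m), d), h(a, d, m))), mk(plus(mk(h(a, d, m), g(g(h(a, d, m), d), h(a, d, m))), mk(g(g(h(a, d, m), d), h(a, d, m)), d)), m)), Z := plus(mk(h(a, d, m), g(g(h(a, d, m), d), h(a, d, m))), mk(g(g(h(a, d, m), d), h(a, d, m)), d)).
Delete trivial equation d =?= d.
No equations remain and no clash or occurs-check failure arose, so a unifier exists.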